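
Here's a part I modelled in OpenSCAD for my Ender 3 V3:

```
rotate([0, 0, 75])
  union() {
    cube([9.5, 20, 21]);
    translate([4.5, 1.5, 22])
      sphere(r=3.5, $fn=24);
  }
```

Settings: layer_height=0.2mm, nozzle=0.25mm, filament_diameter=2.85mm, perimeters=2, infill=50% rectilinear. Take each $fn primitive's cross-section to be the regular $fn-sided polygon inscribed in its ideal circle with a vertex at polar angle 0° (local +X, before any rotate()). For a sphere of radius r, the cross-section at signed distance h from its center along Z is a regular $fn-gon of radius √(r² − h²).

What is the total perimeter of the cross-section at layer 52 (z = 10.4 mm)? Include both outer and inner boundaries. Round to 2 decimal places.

At z = 10.4 mm: the cube (footprint 9.5×20) is included at this height (perimeter 59.00 mm); the sphere at (4.5, 1.5) does not reach this height (|z−center|=11.600 > r=3.5); Combining (union): only the 9.5×20 cube is present, so the union is just that shape — boundary = 59.00 mm; (whole slice rotated 75° about Z — lengths, areas and connectivity unchanged). Overall, the cross-section is a single solid region. Total boundary length (outer) = 59.00 mm.

59.00 mm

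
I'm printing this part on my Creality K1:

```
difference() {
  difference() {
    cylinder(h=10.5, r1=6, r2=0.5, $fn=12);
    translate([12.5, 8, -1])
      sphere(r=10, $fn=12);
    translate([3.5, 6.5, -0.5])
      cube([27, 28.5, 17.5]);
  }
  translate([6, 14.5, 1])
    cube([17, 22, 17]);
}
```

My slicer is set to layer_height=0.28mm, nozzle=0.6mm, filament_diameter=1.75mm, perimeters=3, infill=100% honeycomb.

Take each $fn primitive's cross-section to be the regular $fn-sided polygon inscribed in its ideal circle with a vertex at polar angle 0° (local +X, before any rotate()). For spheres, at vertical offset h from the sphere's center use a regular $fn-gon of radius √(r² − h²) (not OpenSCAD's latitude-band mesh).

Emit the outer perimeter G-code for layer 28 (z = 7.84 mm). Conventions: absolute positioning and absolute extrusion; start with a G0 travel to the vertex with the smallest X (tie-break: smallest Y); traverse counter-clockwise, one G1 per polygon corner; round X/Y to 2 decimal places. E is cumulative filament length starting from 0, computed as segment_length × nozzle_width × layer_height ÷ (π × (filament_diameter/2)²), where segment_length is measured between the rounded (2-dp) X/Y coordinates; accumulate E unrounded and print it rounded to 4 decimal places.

G0 X-1.89 Y0.00 Z7.84
G1 X-1.64 Y-0.95 E0.0686
G1 X-0.95 Y-1.64 E0.1368
G1 X0.00 Y-1.89 E0.2054
G1 X0.95 Y-1.64 E0.2740
G1 X1.64 Y-0.95 E0.3422
G1 X1.89 Y0.00 E0.4108
G1 X1.64 Y0.95 E0.4794
G1 X0.95 Y1.64 E0.5475
G1 X0.00 Y1.89 E0.6161
G1 X-0.95 Y1.64 E0.6848
G1 X-1.64 Y0.95 E0.7529
G1 X-1.89 Y0.00 E0.8215

At z = 7.84 mm: the cone (r1=6→r2=0.5) has section circumradius 1.893 here — a regular 12-gon; the sphere at (12.5, 8): section is a regular 12-gon, circumradius = √(r²−h²) = √(10²−8.84²) = 4.675; the 27×28.5 cube at (3.5, 6.5) contributes its full rectangle; After the difference (first − rest): starting from the cone, the r=10 sphere at (12.5, 8) misses the remaining region (no effect); the 27×28.5 cube at (3.5, 6.5) misses the remaining region (no effect) — 1 connected region; the cube at (6, 14.5) (footprint 17×22) is included at this height; Subtracting the remaining from the first: starting from that combined region, the 17×22 cube at (6, 14.5) misses the remaining region (no effect) — 1 connected region. The outline is a single polygon with 12 vertices. Extrusion per mm of travel: 0.6 × 0.28 / (π × 0.875²) = 0.069846. Accumulating E over each segment gives final E = 0.8215.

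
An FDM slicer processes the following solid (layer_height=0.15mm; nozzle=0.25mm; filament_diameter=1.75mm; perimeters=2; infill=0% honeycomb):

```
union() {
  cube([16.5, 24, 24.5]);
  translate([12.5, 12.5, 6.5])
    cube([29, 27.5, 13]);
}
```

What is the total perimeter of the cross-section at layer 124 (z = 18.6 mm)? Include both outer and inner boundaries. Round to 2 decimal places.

At z = 18.6 mm: the cube is present — its section is the full 16.5×24 rectangle (perimeter 81.00 mm); the cube at (12.5, 12.5) (footprint 29×27.5) is included at this height (perimeter 113.00 mm); Taking the union: the regions partially overlap (shared area 46.00 mm²), so the edge portions inside another operand are dropped and the merged outline is re-measured after clipping — boundary = 163.00 mm. Overall, the cross-section is a single solid region. Total boundary length (outer) = 163.00 mm.

163.00 mm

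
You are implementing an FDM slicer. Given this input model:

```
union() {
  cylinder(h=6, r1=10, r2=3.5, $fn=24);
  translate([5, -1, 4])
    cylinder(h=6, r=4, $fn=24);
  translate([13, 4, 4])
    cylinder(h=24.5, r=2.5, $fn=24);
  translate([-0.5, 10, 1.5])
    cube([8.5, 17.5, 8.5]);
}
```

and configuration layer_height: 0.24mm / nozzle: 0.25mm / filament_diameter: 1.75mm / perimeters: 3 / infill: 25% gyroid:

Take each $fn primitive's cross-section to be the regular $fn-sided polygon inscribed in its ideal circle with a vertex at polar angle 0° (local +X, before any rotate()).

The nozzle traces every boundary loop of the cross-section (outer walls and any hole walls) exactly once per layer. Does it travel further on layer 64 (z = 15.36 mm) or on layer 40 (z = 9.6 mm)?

layer 40 (z = 9.6 mm)

Layer 64 (z = 15.36): the cone does not reach this height (z outside [0, 6]); the cylinder at (5, -1) is absent (z outside [4, 10]); the r=2.5 cylinder at (13, 4) gives a regular 24-gon of circumradius 2.5 (constant along its height) (perimeter = 2·24·2.500·sin(180°/24) = 15.66 mm); the cube at (-0.5, 10) is not intersected at this z (z outside [1.5, 10]); Taking the union: only the r=2.5 cylinder at (13, 4) is present, so the union is just that shape — boundary = 15.66 mm. So its perimeter = 15.66 mm. Layer 40 (z = 9.6): the cone is not intersected at this z (z outside [0, 6]); the r=4 cylinder at (5, -1) gives a regular 24-gon of circumradius 4 (constant along its height) (perimeter = 2·24·4.000·sin(180°/24) = 25.06 mm); the r=2.5 cylinder at (13, 4) contributes a regular 24-gon of circumradius 2.5 (perimeter = 2·24·2.500·sin(180°/24) = 15.66 mm); the cube at (-0.5, 10) (footprint 8.5×17.5) is included at this height (perimeter 52.00 mm); Merging all regions: the 3 present regions are separate (no shared area or edge), so areas and boundary lengths simply add and each stays a separate island — boundary = 92.72 mm. So its perimeter = 92.72 mm. Layer 40 is larger (92.72 vs 15.66 mm).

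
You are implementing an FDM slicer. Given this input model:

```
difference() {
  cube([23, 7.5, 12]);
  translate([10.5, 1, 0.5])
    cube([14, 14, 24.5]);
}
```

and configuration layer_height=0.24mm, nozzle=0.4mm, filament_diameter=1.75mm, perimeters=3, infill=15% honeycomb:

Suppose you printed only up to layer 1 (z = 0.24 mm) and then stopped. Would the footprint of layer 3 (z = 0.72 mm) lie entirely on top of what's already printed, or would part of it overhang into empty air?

Compare the two slices. At z = 0.24: the cube (footprint 23×7.5) is included at this height (area 172.50 mm²); the cube at (10.5, 1) is not intersected at this z (z outside [0.5, 25]); Taking the first minus the rest: none of the subtracted shapes is present at this height, so the 23×7.5 cube is unchanged — area = 172.50 mm². At z = 0.72: the cube is present — its section is the full 23×7.5 rectangle (area 172.50 mm²); the cube at (10.5, 1) is present — its section is the full 14×14 rectangle (area 196.00 mm²); Taking the first minus the rest: starting from the 23×7.5 cube (172.50 mm²), the 14×14 cube at (10.5, 1) partially overlaps it — only the 81.25 mm² overlap (of its 196.00 mm²) is removed, clipping the outline — area = 91.25 mm². Checking containment: the cross-section at z = 0.72 is a subset of the cross-section at z = 0.24.

entirely on top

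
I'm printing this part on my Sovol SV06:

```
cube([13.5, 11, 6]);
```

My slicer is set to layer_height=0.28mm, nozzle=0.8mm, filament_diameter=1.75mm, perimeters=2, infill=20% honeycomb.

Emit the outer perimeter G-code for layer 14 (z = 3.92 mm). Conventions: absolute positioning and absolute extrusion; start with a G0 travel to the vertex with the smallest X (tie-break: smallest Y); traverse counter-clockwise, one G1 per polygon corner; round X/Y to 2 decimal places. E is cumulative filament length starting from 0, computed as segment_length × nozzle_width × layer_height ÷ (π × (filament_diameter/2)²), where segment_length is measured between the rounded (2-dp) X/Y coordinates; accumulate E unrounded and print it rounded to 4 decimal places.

At z = 3.92 mm: the cube (footprint 13.5×11) is included at this height. The outline is a single polygon with 4 vertices. Extrusion per mm of travel: 0.8 × 0.28 / (π × 0.875²) = 0.093128. Accumulating E over each segment gives final E = 4.5633.

G0 X0.00 Y0.00 Z3.92
G1 X13.50 Y0.00 E1.2572
G1 X13.50 Y11.00 E2.2816
G1 X0.00 Y11.00 E3.5389
G1 X0.00 Y0.00 E4.5633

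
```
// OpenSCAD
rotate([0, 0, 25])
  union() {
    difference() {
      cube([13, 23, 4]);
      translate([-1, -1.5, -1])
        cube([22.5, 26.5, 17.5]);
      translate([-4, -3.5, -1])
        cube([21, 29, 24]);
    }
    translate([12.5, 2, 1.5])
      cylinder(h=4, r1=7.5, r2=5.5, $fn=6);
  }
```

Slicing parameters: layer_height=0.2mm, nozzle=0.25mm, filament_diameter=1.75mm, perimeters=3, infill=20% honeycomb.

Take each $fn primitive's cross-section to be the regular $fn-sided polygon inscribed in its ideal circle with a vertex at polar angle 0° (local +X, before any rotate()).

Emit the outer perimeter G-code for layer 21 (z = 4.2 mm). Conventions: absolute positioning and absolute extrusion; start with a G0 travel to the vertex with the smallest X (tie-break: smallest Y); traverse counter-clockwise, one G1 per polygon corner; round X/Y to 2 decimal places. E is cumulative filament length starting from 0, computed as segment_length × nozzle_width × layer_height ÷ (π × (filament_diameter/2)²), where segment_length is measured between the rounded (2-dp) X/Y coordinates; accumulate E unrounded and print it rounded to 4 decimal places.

At z = 4.2 mm: the cube does not reach this height (z outside [0, 4]); the 22.5×26.5 cube at (-1, -1.5) contributes its full rectangle; the cube at (-4, -3.5) is present — its section is the full 21×29 rectangle; Subtracting the remaining from the first: the first operand is absent here, so nothing remains; the cone at (12.5, 2): at t=0.675 of its height the radius interpolates to r₁+(r₂−r₁)t = 6.150, giving a regular 6-gon of that circumradius; Combining (union): only the cone at (12.5, 2) is present, so the union is just that shape — 1 connected region; (whole slice rotated 25° about Z — lengths, areas and connectivity unchanged). The outline is a single polygon with 6 vertices. Extrusion per mm of travel: 0.25 × 0.2 / (π × 0.875²) = 0.020788. Accumulating E over each segment gives final E = 0.7668.

G0 X4.91 Y4.50 Z4.20
G1 X9.95 Y0.97 E0.1279
G1 X15.52 Y3.57 E0.2557
G1 X16.06 Y9.69 E0.3834
G1 X11.02 Y13.22 E0.5113
G1 X5.45 Y10.62 E0.6391
G1 X4.91 Y4.50 E0.7668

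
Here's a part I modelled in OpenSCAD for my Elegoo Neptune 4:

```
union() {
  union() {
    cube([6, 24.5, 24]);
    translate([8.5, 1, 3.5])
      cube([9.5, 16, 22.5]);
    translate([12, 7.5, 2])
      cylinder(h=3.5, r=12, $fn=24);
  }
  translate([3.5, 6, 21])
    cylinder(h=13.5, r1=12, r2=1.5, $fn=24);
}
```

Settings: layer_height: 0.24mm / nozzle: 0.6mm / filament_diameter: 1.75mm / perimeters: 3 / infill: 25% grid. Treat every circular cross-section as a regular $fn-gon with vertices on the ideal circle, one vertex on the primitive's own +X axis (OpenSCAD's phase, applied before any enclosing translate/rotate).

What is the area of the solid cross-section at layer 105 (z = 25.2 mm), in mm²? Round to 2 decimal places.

354.66 mm²

At z = 25.2 mm: the cube does not reach this height (z outside [0, 24]); the cube at (8.5, 1) (footprint 9.5×16) is included at this height (area 152.00 mm²); the cylinder at (12, 7.5) is absent (z outside [2, 5.5]); Merging all regions: only the 9.5×16 cube at (8.5, 1) is present, so the union is just that shape — area = 152.00 mm²; the cone at (3.5, 6): at t=0.311 of its height the radius interpolates to r₁+(r₂−r₁)t = 8.733, giving a regular 24-gon of that circumradius (area = (24/2)·8.733²·sin(360°/24) = 236.88 mm²); Taking the union: the regions partially overlap — summed areas 388.88 mm² minus the doubly-counted overlap 34.22 mm² gives 354.66 mm² — area = 354.66 mm². Overall, the cross-section is a single solid region. Net area = 354.66 mm².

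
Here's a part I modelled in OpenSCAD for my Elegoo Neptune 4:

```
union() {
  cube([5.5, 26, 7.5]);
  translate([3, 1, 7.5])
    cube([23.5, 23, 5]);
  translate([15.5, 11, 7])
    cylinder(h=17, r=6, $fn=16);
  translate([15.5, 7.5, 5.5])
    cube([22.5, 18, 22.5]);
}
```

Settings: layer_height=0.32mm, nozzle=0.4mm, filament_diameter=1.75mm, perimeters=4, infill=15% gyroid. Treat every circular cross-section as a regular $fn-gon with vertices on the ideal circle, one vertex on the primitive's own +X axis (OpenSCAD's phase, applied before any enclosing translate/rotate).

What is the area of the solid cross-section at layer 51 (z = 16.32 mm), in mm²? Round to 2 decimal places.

At z = 16.32 mm: the cube is absent (z outside [0, 7.5]); the cube at (3, 1) is not intersected at this z (z outside [7.5, 12.5]); the cylinder at (15.5, 11): section is a regular 16-gon, circumradius r=6 (area = (16/2)·6.000²·sin(360°/16) = 110.21 mm²); the cube at (15.5, 7.5) is present — its section is the full 22.5×18 rectangle (area 405.00 mm²); Combining (union): the regions partially overlap — summed areas 515.21 mm² minus the doubly-counted overlap 46.99 mm² gives 468.22 mm² — area = 468.22 mm². Overall, the cross-section is a single solid region. Net area = 468.22 mm².

468.22 mm²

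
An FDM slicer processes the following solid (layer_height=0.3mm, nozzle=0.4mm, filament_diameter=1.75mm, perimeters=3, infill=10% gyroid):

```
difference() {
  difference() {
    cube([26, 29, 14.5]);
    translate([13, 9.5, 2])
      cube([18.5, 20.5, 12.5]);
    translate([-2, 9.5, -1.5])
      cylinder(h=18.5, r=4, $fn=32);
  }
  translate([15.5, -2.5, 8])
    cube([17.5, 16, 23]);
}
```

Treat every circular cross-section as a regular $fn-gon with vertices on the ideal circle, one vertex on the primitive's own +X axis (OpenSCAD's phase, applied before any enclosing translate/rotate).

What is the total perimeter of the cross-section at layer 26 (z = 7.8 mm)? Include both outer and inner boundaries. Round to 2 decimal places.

At z = 7.8 mm: the cube (footprint 26×29) is included at this height (perimeter 110.00 mm); the cube at (13, 9.5) is present — its section is the full 18.5×20.5 rectangle (perimeter 78.00 mm); the r=4 cylinder at (-2, 9.5) gives a regular 32-gon of circumradius 4 (constant along its height) (perimeter = 2·32·4.000·sin(180°/32) = 25.09 mm); After the difference (first − rest): starting from the 26×29 cube, the 18.5×20.5 cube at (13, 9.5) partially overlaps it — only the 253.50 mm² overlap (of its 379.25 mm²) is removed, clipping the outline; the r=4 cylinder at (-2, 9.5) partially overlaps it — only the 9.72 mm² overlap (of its 49.94 mm²) is removed, clipping the outline — boundary = 111.46 mm; the cube at (15.5, -2.5) is not intersected at this z (z outside [8, 31]); After the difference (first − rest): none of the subtracted shapes is present at this height, so the result so far is unchanged — boundary = 111.46 mm. Overall, the cross-section is a single solid region. Total boundary length (outer) = 111.46 mm.

111.46 mm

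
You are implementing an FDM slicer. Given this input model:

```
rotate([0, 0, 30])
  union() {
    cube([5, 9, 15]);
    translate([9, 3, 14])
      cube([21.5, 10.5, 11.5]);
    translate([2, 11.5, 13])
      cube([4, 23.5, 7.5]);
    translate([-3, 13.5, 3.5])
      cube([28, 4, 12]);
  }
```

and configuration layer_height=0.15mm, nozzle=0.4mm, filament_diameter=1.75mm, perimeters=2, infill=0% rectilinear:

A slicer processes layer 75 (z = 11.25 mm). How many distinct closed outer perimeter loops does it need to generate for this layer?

At z = 11.25 mm: the cube is present — its section is the full 5×9 rectangle; the cube at (9, 3) does not reach this height (z outside [14, 25.5]); the cube at (2, 11.5) does not reach this height (z outside [13, 20.5]); the cube at (-3, 13.5) (footprint 28×4) is included at this height; Combining (union): the 2 present regions are separate (no shared area or edge), so areas and boundary lengths simply add and each stays a separate island — 2 connected regions; (whole slice rotated 30° about Z — lengths, areas and connectivity unchanged). The result has 2 disconnected regions.

2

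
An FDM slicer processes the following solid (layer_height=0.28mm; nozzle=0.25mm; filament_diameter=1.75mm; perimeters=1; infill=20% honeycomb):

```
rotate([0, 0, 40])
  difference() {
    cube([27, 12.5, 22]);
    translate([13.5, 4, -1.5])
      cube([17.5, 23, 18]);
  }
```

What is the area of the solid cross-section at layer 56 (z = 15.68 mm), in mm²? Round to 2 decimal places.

222.75 mm²

At z = 15.68 mm: the 27×12.5 cube contributes its full rectangle (area 337.50 mm²); the 17.5×23 cube at (13.5, 4) contributes its full rectangle (area 402.50 mm²); Taking the first minus the rest: starting from the 27×12.5 cube (337.50 mm²), the 17.5×23 cube at (13.5, 4) partially overlaps it — only the 114.75 mm² overlap (of its 402.50 mm²) is removed, clipping the outline — area = 222.75 mm²; (whole slice rotated 40° about Z — lengths, areas and connectivity unchanged). Overall, the cross-section is a single solid region. Net area = 222.75 mm².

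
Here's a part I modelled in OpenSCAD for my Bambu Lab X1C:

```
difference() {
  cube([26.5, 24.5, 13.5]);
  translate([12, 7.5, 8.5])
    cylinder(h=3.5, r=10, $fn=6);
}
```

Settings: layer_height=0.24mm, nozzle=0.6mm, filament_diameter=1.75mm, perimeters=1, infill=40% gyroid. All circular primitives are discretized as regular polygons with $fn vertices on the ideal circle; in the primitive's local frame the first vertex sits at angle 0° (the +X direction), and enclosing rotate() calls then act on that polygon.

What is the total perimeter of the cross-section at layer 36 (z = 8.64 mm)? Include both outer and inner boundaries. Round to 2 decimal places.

137.98 mm

At z = 8.64 mm: the cube is present — its section is the full 26.5×24.5 rectangle (perimeter 102.00 mm); the r=10 cylinder at (12, 7.5) gives a regular 6-gon of circumradius 10 (constant along its height) (perimeter = 2·6·10.000·sin(180°/6) = 60.00 mm); Taking the first minus the rest: starting from the 26.5×24.5 cube, the r=10 cylinder at (12, 7.5) partially overlaps it — only the 247.43 mm² overlap (of its 259.81 mm²) is removed, clipping the outline — boundary = 137.98 mm. Overall, the cross-section is a single solid region. Total boundary length (outer) = 137.98 mm.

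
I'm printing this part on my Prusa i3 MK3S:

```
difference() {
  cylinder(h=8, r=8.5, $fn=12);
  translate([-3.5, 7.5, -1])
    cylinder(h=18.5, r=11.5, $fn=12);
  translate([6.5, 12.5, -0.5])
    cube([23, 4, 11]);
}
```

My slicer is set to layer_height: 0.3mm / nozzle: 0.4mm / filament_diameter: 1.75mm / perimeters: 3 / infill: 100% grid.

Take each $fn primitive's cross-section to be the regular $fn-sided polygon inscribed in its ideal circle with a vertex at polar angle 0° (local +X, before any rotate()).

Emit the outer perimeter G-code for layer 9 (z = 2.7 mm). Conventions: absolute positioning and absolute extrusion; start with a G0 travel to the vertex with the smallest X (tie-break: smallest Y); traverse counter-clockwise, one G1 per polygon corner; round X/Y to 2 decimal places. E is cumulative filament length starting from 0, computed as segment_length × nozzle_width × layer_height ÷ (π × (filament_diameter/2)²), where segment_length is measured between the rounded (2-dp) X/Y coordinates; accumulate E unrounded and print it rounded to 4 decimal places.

At z = 2.7 mm: the r=8.5 cylinder gives a regular 12-gon of circumradius 8.5 (constant along its height); the cylinder at (-3.5, 7.5): section is a regular 12-gon, circumradius r=11.5; the cube at (6.5, 12.5) is present — its section is the full 23×4 rectangle; Taking the first minus the rest: starting from the r=8.5 cylinder, the r=11.5 cylinder at (-3.5, 7.5) partially overlaps it — only the 138.63 mm² overlap (of its 396.75 mm²) is removed, clipping the outline; the 23×4 cube at (6.5, 12.5) misses the remaining region (no effect) — 1 connected region. The outline is a single polygon with 12 vertices. Extrusion per mm of travel: 0.4 × 0.3 / (π × 0.875²) = 0.049890. Accumulating E over each segment gives final E = 2.3519.

G0 X-7.73 Y-2.87 Z2.70
G1 X-7.36 Y-4.25 E0.0713
G1 X-4.25 Y-7.36 E0.2907
G1 X0.00 Y-8.50 E0.5102
G1 X4.25 Y-7.36 E0.7298
G1 X7.36 Y-4.25 E0.9492
G1 X8.50 Y0.00 E1.1687
G1 X7.36 Y4.25 E1.3882
G1 X7.18 Y4.43 E1.4009
G1 X6.46 Y1.75 E1.5394
G1 X2.25 Y-2.46 E1.8364
G1 X-3.50 Y-4.00 E2.1334
G1 X-7.73 Y-2.87 E2.3519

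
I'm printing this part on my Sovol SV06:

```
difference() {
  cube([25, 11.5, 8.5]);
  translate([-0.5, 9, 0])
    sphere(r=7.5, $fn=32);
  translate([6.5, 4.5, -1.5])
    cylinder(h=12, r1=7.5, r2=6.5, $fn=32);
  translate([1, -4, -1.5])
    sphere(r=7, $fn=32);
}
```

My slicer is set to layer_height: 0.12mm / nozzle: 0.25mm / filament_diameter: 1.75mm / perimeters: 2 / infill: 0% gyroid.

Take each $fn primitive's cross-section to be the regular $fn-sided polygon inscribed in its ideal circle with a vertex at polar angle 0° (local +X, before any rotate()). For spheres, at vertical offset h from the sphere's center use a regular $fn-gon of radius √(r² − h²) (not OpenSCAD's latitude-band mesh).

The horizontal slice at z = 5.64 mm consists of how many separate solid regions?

At z = 5.64 mm: the cube is present — its section is the full 25×11.5 rectangle; the r=7.5 sphere at (-0.5, 9) slices to a regular 32-gon of circumradius 4.944 (√(r²−h²) with h=5.64 from center); the cone at (6.5, 4.5) contributes a regular 32-gon of circumradius 6.905 (interpolated between r1=7.5 and r2=6.5 at t=0.595); the sphere at (1, -4) does not reach this height (|z−center|=7.140 > r=7); Taking the first minus the rest: starting from the 25×11.5 cube, the r=7.5 sphere at (-0.5, 9) partially overlaps it — only the 27.13 mm² overlap (of its 76.29 mm²) is removed, clipping the outline; the cone at (6.5, 4.5) partially overlaps it — only the 111.45 mm² overlap (of its 148.83 mm²) is removed, clipping the outline — 2 connected regions. The result has 2 disconnected regions.

2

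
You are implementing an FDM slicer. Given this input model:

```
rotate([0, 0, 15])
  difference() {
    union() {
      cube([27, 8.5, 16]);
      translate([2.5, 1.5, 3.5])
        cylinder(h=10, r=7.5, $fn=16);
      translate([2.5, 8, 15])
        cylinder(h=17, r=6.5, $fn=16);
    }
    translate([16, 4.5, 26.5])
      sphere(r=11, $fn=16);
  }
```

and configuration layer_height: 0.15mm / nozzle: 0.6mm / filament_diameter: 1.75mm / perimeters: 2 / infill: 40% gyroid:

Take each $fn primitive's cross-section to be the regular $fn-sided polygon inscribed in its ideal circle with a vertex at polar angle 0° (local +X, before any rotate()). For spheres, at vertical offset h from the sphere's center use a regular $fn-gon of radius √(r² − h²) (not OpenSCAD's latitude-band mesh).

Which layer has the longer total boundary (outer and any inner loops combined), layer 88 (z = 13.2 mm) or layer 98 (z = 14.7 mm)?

Layer 88 (z = 13.2): the cube (footprint 27×8.5) is included at this height (perimeter 71.00 mm); the r=7.5 cylinder at (2.5, 1.5) gives a regular 16-gon of circumradius 7.5 (constant along its height) (perimeter = 2·16·7.500·sin(180°/16) = 46.82 mm); the cylinder at (2.5, 8) does not reach this height (z outside [15, 32]); Combining (union): the regions partially overlap (shared area 74.70 mm²), so the edge portions inside another operand are dropped and the merged outline is re-measured after clipping — boundary = 83.93 mm; the sphere at (16, 4.5) does not reach this height (|z−center|=13.300 > r=11); After the difference (first − rest): none of the subtracted shapes is present at this height, so that combined region is unchanged — boundary = 83.93 mm; (rotated 15° about Z; rotation is an isometry so areas/perimeters/island counts are preserved). So its perimeter = 83.93 mm. Layer 98 (z = 14.7): the cube (footprint 27×8.5) is included at this height (perimeter 71.00 mm); the cylinder at (2.5, 1.5) does not reach this height (z outside [3.5, 13.5]); the cylinder at (2.5, 8) does not reach this height (z outside [15, 32]); Combining (union): only the 27×8.5 cube is present, so the union is just that shape — boundary = 71.00 mm; the sphere at (16, 4.5) is absent (|z−center|=11.800 > r=11); Subtracting the remaining from the first: none of the subtracted shapes is present at this height, so that combined region is unchanged — boundary = 71.00 mm; (whole slice rotated 15° about Z — lengths, areas and connectivity unchanged). So its perimeter = 71.00 mm. Layer 88 is larger (83.93 vs 71.00 mm).

layer 88 (z = 13.2 mm)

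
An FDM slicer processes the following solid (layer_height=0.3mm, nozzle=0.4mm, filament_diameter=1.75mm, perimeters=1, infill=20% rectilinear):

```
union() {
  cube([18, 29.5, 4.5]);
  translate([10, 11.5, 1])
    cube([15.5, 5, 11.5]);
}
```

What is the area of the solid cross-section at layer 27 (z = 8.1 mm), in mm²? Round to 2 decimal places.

At z = 8.1 mm: the cube does not reach this height (z outside [0, 4.5]); the 15.5×5 cube at (10, 11.5) contributes its full rectangle (area 77.50 mm²); Merging all regions: only the 15.5×5 cube at (10, 11.5) is present, so the union is just that shape — area = 77.50 mm². Overall, the cross-section is a single solid region. Net area = 77.50 mm².

77.50 mm²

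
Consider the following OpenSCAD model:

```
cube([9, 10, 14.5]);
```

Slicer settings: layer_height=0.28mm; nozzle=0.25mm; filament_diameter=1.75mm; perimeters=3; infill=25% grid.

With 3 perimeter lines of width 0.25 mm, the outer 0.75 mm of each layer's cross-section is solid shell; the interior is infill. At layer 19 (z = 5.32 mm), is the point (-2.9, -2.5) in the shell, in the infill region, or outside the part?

outside

At z = 5.32 mm: the 9×10 cube contributes its full rectangle. Overall, the cross-section is a single solid region. The nearest boundary edge runs (0.00, 0.00)→(9.00, 0.00); distance from the point to it = 3.83 mm. The point is not inside any of the regions above, so it lies outside the cross-section (3.83 mm from the nearest boundary).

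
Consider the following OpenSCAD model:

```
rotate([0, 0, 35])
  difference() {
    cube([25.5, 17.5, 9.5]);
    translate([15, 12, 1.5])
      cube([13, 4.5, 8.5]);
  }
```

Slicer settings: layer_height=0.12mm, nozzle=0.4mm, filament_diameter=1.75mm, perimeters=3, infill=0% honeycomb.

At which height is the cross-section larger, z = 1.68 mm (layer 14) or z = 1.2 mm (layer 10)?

Layer 14 (z = 1.68): the cube (footprint 25.5×17.5) is included at this height (area 446.25 mm²); the cube at (15, 12) is present — its section is the full 13×4.5 rectangle (area 58.50 mm²); After the difference (first − rest): starting from the 25.5×17.5 cube (446.25 mm²), the 13×4.5 cube at (15, 12) partially overlaps it — only the 47.25 mm² overlap (of its 58.50 mm²) is removed, clipping the outline — area = 399.00 mm²; (whole slice rotated 35° about Z — lengths, areas and connectivity unchanged). So its area = 399.00 mm². Layer 10 (z = 1.2): the cube (footprint 25.5×17.5) is included at this height (area 446.25 mm²); the cube at (15, 12) is not intersected at this z (z outside [1.5, 10]); After the difference (first − rest): none of the subtracted shapes is present at this height, so the 25.5×17.5 cube is unchanged — area = 446.25 mm²; (rotated 35° about Z; rotation is an isometry so areas/perimeters/island counts are preserved). So its area = 446.25 mm². Layer 10 is larger (446.25 vs 399.00 mm²).

layer 10 (z = 1.2 mm)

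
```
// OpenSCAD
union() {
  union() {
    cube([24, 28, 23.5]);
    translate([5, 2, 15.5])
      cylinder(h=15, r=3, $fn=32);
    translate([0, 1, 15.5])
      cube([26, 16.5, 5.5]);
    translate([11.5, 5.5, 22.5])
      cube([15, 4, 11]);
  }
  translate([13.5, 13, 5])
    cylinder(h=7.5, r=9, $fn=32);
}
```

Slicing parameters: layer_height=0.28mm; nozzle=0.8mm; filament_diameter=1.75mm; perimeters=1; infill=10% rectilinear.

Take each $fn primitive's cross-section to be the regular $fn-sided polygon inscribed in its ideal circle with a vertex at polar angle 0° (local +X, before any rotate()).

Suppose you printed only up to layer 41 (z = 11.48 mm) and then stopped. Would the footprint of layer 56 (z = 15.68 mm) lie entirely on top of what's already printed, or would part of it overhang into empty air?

part overhangs

Compare the two slices. At z = 11.48: the 24×28 cube contributes its full rectangle (area 672.00 mm²); the cylinder at (5, 2) is not intersected at this z (z outside [15.5, 30.5]); the cube at (0, 1) is absent (z outside [15.5, 21]); the cube at (11.5, 5.5) is not intersected at this z (z outside [22.5, 33.5]); Taking the union: only the 24×28 cube is present, so the union is just that shape — area = 672.00 mm²; the r=9 cylinder at (13.5, 13) contributes a regular 32-gon of circumradius 9 (area = (32/2)·9.000²·sin(360°/32) = 252.84 mm²); Combining (union): the r=9 cylinder at (13.5, 13) lies entirely inside the result so far, so the union is just the result so far — area = 672.00 mm². At z = 15.68: the cube (footprint 24×28) is included at this height (area 672.00 mm²); the cylinder at (5, 2): section is a regular 32-gon, circumradius r=3 (area = (32/2)·3.000²·sin(360°/32) = 28.09 mm²); the cube at (0, 1) is present — its section is the full 26×16.5 rectangle (area 429.00 mm²); the cube at (11.5, 5.5) is absent (z outside [22.5, 33.5]); Taking the union: the regions partially overlap — summed areas 1129.09 mm² minus the doubly-counted overlap 421.04 mm² gives 708.05 mm² — area = 708.05 mm²; the cylinder at (13.5, 13) is absent (z outside [5, 12.5]); Taking the union: only the result so far is present, so the union is just that shape — area = 708.05 mm². Checking containment: at z = 15.68 the cross-section extends beyond the z = 11.48 cross-section by about 36.05 mm².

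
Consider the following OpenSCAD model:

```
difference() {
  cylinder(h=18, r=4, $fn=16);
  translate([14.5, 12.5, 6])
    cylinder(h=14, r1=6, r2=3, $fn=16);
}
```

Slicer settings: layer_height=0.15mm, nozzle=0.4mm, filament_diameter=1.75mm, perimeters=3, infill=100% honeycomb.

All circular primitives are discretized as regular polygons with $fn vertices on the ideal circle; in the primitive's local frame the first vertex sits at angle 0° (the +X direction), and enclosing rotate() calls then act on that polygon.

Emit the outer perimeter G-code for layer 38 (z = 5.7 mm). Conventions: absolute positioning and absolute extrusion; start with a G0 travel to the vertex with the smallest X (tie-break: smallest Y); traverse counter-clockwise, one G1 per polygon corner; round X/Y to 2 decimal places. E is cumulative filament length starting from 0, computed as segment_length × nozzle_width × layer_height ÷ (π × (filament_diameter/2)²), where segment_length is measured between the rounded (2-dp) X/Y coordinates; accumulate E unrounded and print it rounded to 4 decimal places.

G0 X-4.00 Y0.00 Z5.70
G1 X-3.70 Y-1.53 E0.0389
G1 X-2.83 Y-2.83 E0.0779
G1 X-1.53 Y-3.70 E0.1169
G1 X0.00 Y-4.00 E0.1558
G1 X1.53 Y-3.70 E0.1947
G1 X2.83 Y-2.83 E0.2337
G1 X3.70 Y-1.53 E0.2728
G1 X4.00 Y0.00 E0.3117
G1 X3.70 Y1.53 E0.3505
G1 X2.83 Y2.83 E0.3896
G1 X1.53 Y3.70 E0.4286
G1 X0.00 Y4.00 E0.4675
G1 X-1.53 Y3.70 E0.5064
G1 X-2.83 Y2.83 E0.5454
G1 X-3.70 Y1.53 E0.5844
G1 X-4.00 Y0.00 E0.6233

At z = 5.7 mm: the r=4 cylinder gives a regular 16-gon of circumradius 4 (constant along its height); the cone at (14.5, 12.5) is not intersected at this z (z outside [6, 20]); After the difference (first − rest): none of the subtracted shapes is present at this height, so the r=4 cylinder is unchanged — 1 connected region. The outline is a single polygon with 16 vertices. Extrusion per mm of travel: 0.4 × 0.15 / (π × 0.875²) = 0.024945. Accumulating E over each segment gives final E = 0.6233.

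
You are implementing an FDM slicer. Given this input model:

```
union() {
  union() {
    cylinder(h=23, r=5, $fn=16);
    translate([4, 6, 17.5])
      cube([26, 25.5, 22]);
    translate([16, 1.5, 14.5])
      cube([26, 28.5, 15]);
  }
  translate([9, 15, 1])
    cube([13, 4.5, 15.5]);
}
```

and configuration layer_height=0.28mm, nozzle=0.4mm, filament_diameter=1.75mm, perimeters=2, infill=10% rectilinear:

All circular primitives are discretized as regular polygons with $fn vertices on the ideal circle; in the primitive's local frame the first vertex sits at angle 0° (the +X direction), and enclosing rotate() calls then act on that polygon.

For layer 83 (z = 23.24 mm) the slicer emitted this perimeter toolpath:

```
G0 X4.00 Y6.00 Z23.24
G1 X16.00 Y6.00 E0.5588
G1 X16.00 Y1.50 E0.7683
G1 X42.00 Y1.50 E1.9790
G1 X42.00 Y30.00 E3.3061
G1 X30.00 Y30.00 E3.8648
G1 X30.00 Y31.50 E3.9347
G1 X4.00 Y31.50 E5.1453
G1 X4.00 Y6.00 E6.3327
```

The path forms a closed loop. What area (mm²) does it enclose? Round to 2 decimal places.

Apply the shoelace formula to the sequence of (X, Y) vertices; enclosed area = 1068.00 mm².

1068.00 mm²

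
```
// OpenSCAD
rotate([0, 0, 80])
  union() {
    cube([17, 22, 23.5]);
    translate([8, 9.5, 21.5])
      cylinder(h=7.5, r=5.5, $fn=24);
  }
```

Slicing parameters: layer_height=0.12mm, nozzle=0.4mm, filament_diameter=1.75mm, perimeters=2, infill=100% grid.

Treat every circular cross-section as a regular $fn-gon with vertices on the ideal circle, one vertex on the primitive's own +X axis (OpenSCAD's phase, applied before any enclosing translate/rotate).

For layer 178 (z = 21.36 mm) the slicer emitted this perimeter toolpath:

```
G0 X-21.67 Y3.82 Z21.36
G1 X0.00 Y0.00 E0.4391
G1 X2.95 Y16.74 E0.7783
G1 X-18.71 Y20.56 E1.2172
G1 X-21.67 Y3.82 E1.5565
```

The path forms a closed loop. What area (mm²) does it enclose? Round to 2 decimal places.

Apply the shoelace formula to the sequence of (X, Y) vertices; enclosed area = 373.96 mm².

373.96 mm²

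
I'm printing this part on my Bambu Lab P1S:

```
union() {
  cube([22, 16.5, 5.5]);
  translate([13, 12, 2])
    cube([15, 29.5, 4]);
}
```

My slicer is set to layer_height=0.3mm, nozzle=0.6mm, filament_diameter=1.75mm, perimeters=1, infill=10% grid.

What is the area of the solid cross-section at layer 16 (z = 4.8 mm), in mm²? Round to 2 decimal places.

765.00 mm²

At z = 4.8 mm: the cube is present — its section is the full 22×16.5 rectangle (area 363.00 mm²); the cube at (13, 12) is present — its section is the full 15×29.5 rectangle (area 442.50 mm²); Taking the union: the regions partially overlap — summed areas 805.50 mm² minus the doubly-counted overlap 40.50 mm² gives 765.00 mm² — area = 765.00 mm². Overall, the cross-section is a single solid region. Net area = 765.00 mm².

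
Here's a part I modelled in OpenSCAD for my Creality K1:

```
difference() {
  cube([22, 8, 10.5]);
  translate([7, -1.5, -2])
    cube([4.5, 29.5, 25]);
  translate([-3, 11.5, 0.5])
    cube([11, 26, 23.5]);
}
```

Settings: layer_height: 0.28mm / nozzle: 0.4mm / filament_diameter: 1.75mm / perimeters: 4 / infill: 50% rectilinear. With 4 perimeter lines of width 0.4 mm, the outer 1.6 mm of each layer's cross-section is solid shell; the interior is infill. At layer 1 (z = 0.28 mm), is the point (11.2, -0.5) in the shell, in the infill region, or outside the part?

outside

At z = 0.28 mm: the cube (footprint 22×8) is included at this height; the cube at (7, -1.5) (footprint 4.5×29.5) is included at this height; the cube at (-3, 11.5) is absent (z outside [0.5, 24]); After the difference (first − rest): starting from the 22×8 cube, the 4.5×29.5 cube at (7, -1.5) partially overlaps it — only the 36.00 mm² overlap (of its 132.75 mm²) is removed, clipping the outline — 2 connected regions. Overall, the cross-section has 2 separate islands. The nearest boundary edge runs (22.00, 0.00)→(11.50, 0.00); distance from the point to it = 0.58 mm. The point is not inside any of the regions above, so it lies outside the cross-section (0.58 mm from the nearest boundary).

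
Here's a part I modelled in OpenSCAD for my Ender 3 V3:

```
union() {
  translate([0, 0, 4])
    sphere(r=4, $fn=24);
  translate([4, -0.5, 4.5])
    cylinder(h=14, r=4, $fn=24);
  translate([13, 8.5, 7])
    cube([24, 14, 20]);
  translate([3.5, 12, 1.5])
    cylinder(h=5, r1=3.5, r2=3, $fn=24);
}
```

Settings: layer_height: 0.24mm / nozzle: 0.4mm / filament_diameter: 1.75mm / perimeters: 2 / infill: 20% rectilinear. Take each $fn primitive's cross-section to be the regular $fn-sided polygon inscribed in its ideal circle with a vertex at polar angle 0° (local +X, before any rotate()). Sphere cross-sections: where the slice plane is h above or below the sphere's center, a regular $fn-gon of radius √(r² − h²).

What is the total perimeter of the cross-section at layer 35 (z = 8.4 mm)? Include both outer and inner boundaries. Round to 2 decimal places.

At z = 8.4 mm: the sphere does not reach this height (|z−center|=4.400 > r=4); the r=4 cylinder at (4, -0.5) contributes a regular 24-gon of circumradius 4 (perimeter = 2·24·4.000·sin(180°/24) = 25.06 mm); the cube at (13, 8.5) is present — its section is the full 24×14 rectangle (perimeter 76.00 mm); the cone at (3.5, 12) does not reach this height (z outside [1.5, 6.5]); Merging all regions: the 2 present regions are separate (no shared area or edge), so areas and boundary lengths simply add and each stays a separate island — boundary = 101.06 mm. Overall, the cross-section has 2 separate islands. Total boundary length (outer) = 101.06 mm.

101.06 mm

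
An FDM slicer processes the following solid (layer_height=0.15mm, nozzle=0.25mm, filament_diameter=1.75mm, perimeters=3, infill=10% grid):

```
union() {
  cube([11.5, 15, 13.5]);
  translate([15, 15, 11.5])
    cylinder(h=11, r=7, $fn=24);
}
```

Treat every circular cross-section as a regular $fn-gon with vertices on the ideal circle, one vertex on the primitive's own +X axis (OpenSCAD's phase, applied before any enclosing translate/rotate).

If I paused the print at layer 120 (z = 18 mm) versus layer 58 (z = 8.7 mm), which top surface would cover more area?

Layer 120 (z = 18): the cube does not reach this height (z outside [0, 13.5]); the r=7 cylinder at (15, 15) contributes a regular 24-gon of circumradius 7 (area = (24/2)·7.000²·sin(360°/24) = 152.19 mm²); Merging all regions: only the r=7 cylinder at (15, 15) is present, so the union is just that shape — area = 152.19 mm². So its area = 152.19 mm². Layer 58 (z = 8.7): the cube (footprint 11.5×15) is included at this height (area 172.50 mm²); the cylinder at (15, 15) does not reach this height (z outside [11.5, 22.5]); Merging all regions: only the 11.5×15 cube is present, so the union is just that shape — area = 172.50 mm². So its area = 172.50 mm². Layer 58 is larger (172.50 vs 152.19 mm²).

layer 58 (z = 8.7 mm)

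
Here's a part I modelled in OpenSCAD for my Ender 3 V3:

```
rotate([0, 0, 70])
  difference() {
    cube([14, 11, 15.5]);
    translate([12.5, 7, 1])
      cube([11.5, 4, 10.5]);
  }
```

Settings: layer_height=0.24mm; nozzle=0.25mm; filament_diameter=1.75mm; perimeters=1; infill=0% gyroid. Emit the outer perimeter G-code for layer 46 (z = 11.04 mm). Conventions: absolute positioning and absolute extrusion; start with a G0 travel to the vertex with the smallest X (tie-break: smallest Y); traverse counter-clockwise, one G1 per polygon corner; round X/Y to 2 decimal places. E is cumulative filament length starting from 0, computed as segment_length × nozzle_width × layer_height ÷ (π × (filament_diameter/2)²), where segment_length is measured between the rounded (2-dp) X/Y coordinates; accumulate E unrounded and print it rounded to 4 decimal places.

At z = 11.04 mm: the cube (footprint 14×11) is included at this height; the 11.5×4 cube at (12.5, 7) contributes its full rectangle; Subtracting the remaining from the first: starting from the 14×11 cube, the 11.5×4 cube at (12.5, 7) partially overlaps it — only the 6.00 mm² overlap (of its 46.00 mm²) is removed, clipping the outline — 1 connected region; (rotated 70° about Z; rotation is an isometry so areas/perimeters/island counts are preserved). The outline is a single polygon with 6 vertices. Extrusion per mm of travel: 0.25 × 0.24 / (π × 0.875²) = 0.024945. Accumulating E over each segment gives final E = 1.2476.

G0 X-10.34 Y3.76 Z11.04
G1 X0.00 Y0.00 E0.2745
G1 X4.79 Y13.16 E0.6238
G1 X-1.79 Y15.55 E0.7984
G1 X-2.30 Y14.14 E0.8358
G1 X-6.06 Y15.51 E0.9357
G1 X-10.34 Y3.76 E1.2476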